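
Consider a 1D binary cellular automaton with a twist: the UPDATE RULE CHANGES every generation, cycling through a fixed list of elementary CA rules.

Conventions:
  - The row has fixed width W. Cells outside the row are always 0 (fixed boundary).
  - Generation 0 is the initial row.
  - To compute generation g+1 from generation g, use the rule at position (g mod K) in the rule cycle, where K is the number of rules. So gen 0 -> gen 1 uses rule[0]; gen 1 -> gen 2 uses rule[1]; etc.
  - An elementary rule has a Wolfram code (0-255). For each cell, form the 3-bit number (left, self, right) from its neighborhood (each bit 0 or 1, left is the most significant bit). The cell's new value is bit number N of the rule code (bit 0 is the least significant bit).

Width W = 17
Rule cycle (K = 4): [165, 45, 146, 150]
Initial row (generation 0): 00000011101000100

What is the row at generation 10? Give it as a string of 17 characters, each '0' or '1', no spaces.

Gen 0: 00000011101000100
Gen 1 (rule 165): 11111001011010101
Gen 2 (rule 45): 10000001110111111
Gen 3 (rule 146): 01000010100011110
Gen 4 (rule 150): 11100110110101101
Gen 5 (rule 165): 01000001001110011
Gen 6 (rule 45): 01011101001000010
Gen 7 (rule 146): 10001000110100101
Gen 8 (rule 150): 11011101000111101
Gen 9 (rule 165): 00101011010011011
Gen 10 (rule 45): 10111110110010110

Answer: 10111110110010110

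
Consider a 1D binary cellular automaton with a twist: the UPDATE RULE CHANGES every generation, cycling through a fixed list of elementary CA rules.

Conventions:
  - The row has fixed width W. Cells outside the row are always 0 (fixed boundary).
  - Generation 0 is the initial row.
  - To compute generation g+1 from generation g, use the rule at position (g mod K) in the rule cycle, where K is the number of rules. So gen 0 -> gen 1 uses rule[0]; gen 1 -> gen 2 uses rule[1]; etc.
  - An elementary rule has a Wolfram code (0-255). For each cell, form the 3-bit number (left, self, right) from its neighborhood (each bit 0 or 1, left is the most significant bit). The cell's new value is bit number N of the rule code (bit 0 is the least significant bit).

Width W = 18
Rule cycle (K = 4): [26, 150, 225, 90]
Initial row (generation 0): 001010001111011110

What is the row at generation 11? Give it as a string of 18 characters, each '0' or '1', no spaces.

Gen 0: 001010001111011110
Gen 1 (rule 26): 010001011000010001
Gen 2 (rule 150): 111011000100111011
Gen 3 (rule 225): 011101010000011101
Gen 4 (rule 90): 110100001000110100
Gen 5 (rule 26): 100010010101100010
Gen 6 (rule 150): 110111110100010111
Gen 7 (rule 225): 011011111001001011
Gen 8 (rule 90): 111010001110110011
Gen 9 (rule 26): 100001011000101110
Gen 10 (rule 150): 110011000101100101
Gen 11 (rule 225): 010001010010100010

Answer: 010001010010100010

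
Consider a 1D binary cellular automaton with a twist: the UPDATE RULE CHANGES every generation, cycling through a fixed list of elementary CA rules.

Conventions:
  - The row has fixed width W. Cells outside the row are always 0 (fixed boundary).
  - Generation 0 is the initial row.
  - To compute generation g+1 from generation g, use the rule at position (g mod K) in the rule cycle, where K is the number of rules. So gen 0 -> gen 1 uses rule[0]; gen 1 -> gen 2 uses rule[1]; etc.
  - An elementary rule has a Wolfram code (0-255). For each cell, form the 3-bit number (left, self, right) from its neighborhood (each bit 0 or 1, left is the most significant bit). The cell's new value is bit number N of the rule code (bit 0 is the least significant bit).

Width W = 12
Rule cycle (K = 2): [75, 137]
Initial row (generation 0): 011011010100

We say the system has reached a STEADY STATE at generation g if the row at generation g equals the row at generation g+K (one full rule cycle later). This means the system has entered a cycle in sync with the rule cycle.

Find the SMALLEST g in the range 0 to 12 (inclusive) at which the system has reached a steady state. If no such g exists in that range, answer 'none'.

Gen 0: 011011010100
Gen 1 (rule 75): 111011000001
Gen 2 (rule 137): 110010011100
Gen 3 (rule 75): 110100110101
Gen 4 (rule 137): 100000100000
Gen 5 (rule 75): 001111001111
Gen 6 (rule 137): 101110001110
Gen 7 (rule 75): 001010111010
Gen 8 (rule 137): 100000110000
Gen 9 (rule 75): 001111110111
Gen 10 (rule 137): 101111100110
Gen 11 (rule 75): 001000101110
Gen 12 (rule 137): 100010001100
Gen 13 (rule 75): 001100111101
Gen 14 (rule 137): 101000111000

Answer: none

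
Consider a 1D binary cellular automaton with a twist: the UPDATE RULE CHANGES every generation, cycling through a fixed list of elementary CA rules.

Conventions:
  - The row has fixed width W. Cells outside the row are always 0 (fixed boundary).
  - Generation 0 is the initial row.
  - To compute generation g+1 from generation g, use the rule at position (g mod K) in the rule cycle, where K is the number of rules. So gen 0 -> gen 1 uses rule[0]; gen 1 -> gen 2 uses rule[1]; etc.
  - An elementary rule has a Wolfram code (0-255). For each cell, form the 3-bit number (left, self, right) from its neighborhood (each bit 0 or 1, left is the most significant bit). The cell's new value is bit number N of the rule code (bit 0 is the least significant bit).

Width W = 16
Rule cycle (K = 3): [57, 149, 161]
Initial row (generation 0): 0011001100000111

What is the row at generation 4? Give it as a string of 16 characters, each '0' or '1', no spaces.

Gen 0: 0011001100000111
Gen 1 (rule 57): 1010101011110100
Gen 2 (rule 149): 1010101001100111
Gen 3 (rule 161): 0101010000000010
Gen 4 (rule 57): 0010101111111001

Answer: 0010101111111001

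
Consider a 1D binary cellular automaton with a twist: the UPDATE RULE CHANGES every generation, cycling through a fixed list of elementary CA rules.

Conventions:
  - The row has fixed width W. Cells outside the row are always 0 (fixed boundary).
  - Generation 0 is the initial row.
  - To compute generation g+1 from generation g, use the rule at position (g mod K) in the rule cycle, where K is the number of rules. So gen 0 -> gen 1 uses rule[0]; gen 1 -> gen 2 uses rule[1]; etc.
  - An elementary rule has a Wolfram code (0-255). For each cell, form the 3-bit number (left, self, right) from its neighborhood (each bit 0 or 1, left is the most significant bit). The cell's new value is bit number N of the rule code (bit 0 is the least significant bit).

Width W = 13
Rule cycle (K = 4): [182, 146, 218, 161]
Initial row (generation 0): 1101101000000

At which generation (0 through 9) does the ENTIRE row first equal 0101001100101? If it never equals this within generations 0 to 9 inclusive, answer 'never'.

Gen 0: 1101101000000
Gen 1 (rule 182): 0010011100000
Gen 2 (rule 146): 0101101010000
Gen 3 (rule 218): 1001100001000
Gen 4 (rule 161): 0000001100011
Gen 5 (rule 182): 0000010010100
Gen 6 (rule 146): 0000101100010
Gen 7 (rule 218): 0001001110101
Gen 8 (rule 161): 1100000101010
Gen 9 (rule 182): 0010001111111

Answer: never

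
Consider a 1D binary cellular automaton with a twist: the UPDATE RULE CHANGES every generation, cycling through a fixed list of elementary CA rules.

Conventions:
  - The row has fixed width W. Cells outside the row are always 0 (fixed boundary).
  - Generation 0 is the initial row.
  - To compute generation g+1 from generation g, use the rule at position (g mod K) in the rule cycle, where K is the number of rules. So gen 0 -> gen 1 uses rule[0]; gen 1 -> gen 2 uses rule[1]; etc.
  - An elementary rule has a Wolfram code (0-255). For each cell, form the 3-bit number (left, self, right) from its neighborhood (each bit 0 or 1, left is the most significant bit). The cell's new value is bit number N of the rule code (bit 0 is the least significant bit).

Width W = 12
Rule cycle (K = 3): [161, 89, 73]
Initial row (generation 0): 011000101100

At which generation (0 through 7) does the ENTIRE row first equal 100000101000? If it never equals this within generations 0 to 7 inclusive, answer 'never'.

Gen 0: 011000101100
Gen 1 (rule 161): 000010010001
Gen 2 (rule 89): 111001001100
Gen 3 (rule 73): 101000001101
Gen 4 (rule 161): 010011100010
Gen 5 (rule 89): 001010111001
Gen 6 (rule 73): 100000101000
Gen 7 (rule 161): 001110010011

Answer: 6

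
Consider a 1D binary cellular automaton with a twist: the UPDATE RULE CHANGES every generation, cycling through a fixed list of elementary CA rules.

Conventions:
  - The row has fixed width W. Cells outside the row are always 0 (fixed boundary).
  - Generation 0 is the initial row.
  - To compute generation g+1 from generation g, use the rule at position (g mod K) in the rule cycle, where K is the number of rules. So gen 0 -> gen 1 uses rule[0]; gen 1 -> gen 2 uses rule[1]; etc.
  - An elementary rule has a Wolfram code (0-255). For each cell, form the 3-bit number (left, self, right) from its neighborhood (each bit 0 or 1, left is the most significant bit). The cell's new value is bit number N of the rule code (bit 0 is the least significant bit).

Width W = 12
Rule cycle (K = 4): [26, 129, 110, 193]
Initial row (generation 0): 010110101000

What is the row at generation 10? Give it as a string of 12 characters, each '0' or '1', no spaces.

Answer: 001110000000

Derivation:
Gen 0: 010110101000
Gen 1 (rule 26): 100100000100
Gen 2 (rule 129): 000001110001
Gen 3 (rule 110): 000011010011
Gen 4 (rule 193): 111001000001
Gen 5 (rule 26): 100110100010
Gen 6 (rule 129): 000000001000
Gen 7 (rule 110): 000000011000
Gen 8 (rule 193): 111111001011
Gen 9 (rule 26): 100000110010
Gen 10 (rule 129): 001110000000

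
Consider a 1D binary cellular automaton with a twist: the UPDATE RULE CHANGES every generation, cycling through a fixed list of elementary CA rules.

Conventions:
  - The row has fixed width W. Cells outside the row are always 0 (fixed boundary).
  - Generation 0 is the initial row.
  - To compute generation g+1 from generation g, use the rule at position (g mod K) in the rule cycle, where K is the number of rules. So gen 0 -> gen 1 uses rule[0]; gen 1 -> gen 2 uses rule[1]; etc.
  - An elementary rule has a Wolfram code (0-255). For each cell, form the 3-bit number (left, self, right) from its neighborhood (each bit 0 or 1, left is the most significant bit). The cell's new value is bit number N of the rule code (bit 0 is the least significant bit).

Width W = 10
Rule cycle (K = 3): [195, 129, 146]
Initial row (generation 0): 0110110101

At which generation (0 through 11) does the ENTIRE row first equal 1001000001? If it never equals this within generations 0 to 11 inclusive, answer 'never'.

Answer: never

Derivation:
Gen 0: 0110110101
Gen 1 (rule 195): 1010010000
Gen 2 (rule 129): 0000000111
Gen 3 (rule 146): 0000001010
Gen 4 (rule 195): 1111110000
Gen 5 (rule 129): 0111100111
Gen 6 (rule 146): 1011011010
Gen 7 (rule 195): 0001001000
Gen 8 (rule 129): 1100000011
Gen 9 (rule 146): 0010000100
Gen 10 (rule 195): 1100111001
Gen 11 (rule 129): 0000010000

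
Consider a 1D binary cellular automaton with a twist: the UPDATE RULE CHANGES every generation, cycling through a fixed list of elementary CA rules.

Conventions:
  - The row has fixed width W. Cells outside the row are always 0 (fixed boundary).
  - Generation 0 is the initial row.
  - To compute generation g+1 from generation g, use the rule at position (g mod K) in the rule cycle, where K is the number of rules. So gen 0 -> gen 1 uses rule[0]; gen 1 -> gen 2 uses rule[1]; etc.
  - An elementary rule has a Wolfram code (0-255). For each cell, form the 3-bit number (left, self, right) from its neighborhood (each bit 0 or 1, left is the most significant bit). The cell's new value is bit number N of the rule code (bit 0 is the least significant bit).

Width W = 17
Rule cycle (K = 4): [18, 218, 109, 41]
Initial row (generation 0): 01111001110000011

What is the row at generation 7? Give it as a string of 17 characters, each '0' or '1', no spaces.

Answer: 11110101010111111

Derivation:
Gen 0: 01111001110000011
Gen 1 (rule 18): 10000110001000100
Gen 2 (rule 218): 01001111010101010
Gen 3 (rule 109): 01001001111111110
Gen 4 (rule 41): 00000001000000000
Gen 5 (rule 18): 00000010100000000
Gen 6 (rule 218): 00000100010000000
Gen 7 (rule 109): 11110101010111111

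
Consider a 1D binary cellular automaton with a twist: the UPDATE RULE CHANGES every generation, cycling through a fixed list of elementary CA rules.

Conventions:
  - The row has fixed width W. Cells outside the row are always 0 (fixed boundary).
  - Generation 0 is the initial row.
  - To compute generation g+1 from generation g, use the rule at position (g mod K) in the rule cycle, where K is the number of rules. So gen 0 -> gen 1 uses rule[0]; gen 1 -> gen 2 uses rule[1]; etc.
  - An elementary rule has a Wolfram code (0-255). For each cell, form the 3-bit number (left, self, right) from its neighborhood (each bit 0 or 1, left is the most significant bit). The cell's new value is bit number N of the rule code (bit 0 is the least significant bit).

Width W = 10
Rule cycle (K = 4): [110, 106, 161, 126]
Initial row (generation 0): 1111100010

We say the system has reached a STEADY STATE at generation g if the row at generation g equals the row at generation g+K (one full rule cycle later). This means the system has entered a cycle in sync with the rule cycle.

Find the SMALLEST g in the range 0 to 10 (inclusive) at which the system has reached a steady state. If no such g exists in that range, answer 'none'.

Gen 0: 1111100010
Gen 1 (rule 110): 1000100110
Gen 2 (rule 106): 0001001110
Gen 3 (rule 161): 1100000100
Gen 4 (rule 126): 1110001110
Gen 5 (rule 110): 1010011010
Gen 6 (rule 106): 0100111100
Gen 7 (rule 161): 0000011001
Gen 8 (rule 126): 0000111111
Gen 9 (rule 110): 0001100001
Gen 10 (rule 106): 0011100010
Gen 11 (rule 161): 1001001000
Gen 12 (rule 126): 1111111100
Gen 13 (rule 110): 1000000100
Gen 14 (rule 106): 0000001000

Answer: none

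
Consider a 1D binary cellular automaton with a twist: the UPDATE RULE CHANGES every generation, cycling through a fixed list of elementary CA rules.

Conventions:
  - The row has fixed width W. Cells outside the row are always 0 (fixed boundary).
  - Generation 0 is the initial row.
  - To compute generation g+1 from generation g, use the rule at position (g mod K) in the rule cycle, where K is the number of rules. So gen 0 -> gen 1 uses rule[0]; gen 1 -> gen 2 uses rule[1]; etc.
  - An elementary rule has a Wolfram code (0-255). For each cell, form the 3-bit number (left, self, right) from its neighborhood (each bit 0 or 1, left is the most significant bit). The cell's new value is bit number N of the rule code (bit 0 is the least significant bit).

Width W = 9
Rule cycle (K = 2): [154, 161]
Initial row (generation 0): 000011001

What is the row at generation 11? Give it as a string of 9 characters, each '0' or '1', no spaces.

Answer: 001011010

Derivation:
Gen 0: 000011001
Gen 1 (rule 154): 000110110
Gen 2 (rule 161): 110001000
Gen 3 (rule 154): 101010100
Gen 4 (rule 161): 010101001
Gen 5 (rule 154): 100000110
Gen 6 (rule 161): 001110000
Gen 7 (rule 154): 011101000
Gen 8 (rule 161): 001010011
Gen 9 (rule 154): 010001110
Gen 10 (rule 161): 000100100
Gen 11 (rule 154): 001011010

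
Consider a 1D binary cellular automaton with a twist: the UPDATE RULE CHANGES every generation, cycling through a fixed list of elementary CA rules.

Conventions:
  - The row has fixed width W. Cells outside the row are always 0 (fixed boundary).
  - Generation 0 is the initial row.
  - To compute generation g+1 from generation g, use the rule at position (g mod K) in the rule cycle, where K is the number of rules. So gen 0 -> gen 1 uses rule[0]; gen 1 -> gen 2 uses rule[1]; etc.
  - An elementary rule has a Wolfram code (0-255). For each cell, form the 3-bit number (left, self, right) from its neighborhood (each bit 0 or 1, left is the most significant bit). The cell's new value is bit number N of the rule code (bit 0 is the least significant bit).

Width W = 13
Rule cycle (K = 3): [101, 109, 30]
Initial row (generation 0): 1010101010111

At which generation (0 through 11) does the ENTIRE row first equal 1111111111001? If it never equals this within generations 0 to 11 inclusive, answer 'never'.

Gen 0: 1010101010111
Gen 1 (rule 101): 1111111111001
Gen 2 (rule 109): 1000000001001
Gen 3 (rule 30): 1100000011111
Gen 4 (rule 101): 0101111000001
Gen 5 (rule 109): 0111001011101
Gen 6 (rule 30): 1100111010001
Gen 7 (rule 101): 0100001110101
Gen 8 (rule 109): 0101101011111
Gen 9 (rule 30): 1101001010000
Gen 10 (rule 101): 0111001110111
Gen 11 (rule 109): 0101001011101

Answer: 1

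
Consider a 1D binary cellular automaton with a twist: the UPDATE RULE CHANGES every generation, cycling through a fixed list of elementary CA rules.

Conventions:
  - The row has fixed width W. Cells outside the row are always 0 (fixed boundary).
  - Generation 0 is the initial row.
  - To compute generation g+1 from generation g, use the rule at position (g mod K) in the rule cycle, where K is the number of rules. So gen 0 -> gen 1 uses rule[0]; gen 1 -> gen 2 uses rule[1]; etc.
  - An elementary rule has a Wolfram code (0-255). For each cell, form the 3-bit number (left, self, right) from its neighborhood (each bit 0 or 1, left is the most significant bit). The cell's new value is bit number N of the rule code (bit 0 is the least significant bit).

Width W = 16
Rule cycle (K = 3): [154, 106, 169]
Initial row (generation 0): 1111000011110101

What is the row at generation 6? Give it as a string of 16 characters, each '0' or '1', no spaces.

Answer: 1101010010100000

Derivation:
Gen 0: 1111000011110101
Gen 1 (rule 154): 1110100111100000
Gen 2 (rule 106): 1011001100100000
Gen 3 (rule 169): 0110001000001111
Gen 4 (rule 154): 1101010100011110
Gen 5 (rule 106): 1110101000110010
Gen 6 (rule 169): 1101010010100000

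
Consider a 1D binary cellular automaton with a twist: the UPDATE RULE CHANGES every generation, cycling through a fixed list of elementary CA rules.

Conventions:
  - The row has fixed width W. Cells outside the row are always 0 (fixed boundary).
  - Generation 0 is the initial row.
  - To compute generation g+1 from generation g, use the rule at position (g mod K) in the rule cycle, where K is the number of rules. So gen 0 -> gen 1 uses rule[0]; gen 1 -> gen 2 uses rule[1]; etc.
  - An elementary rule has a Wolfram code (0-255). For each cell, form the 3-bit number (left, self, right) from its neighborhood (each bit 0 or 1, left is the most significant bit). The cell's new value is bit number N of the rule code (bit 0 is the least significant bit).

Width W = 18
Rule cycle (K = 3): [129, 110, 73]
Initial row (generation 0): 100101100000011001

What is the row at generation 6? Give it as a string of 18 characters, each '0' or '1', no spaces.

Answer: 110000110101011000

Derivation:
Gen 0: 100101100000011001
Gen 1 (rule 129): 000000001111000000
Gen 2 (rule 110): 000000011001000000
Gen 3 (rule 73): 111111011000011111
Gen 4 (rule 129): 011110000011001110
Gen 5 (rule 110): 110010000111011010
Gen 6 (rule 73): 110000110101011000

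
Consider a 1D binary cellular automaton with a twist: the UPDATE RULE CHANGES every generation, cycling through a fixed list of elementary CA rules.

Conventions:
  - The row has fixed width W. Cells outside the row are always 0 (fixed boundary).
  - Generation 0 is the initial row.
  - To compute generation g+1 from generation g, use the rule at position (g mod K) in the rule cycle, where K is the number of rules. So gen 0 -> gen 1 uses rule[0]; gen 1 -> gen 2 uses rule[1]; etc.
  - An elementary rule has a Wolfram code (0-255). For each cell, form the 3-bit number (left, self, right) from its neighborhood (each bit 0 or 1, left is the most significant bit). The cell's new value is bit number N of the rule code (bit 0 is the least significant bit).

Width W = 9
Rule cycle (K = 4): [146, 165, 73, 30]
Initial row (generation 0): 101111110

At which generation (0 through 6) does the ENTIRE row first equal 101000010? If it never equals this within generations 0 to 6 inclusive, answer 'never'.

Gen 0: 101111110
Gen 1 (rule 146): 000111101
Gen 2 (rule 165): 110011011
Gen 3 (rule 73): 110011011
Gen 4 (rule 30): 101110010
Gen 5 (rule 146): 000101101
Gen 6 (rule 165): 110110011

Answer: never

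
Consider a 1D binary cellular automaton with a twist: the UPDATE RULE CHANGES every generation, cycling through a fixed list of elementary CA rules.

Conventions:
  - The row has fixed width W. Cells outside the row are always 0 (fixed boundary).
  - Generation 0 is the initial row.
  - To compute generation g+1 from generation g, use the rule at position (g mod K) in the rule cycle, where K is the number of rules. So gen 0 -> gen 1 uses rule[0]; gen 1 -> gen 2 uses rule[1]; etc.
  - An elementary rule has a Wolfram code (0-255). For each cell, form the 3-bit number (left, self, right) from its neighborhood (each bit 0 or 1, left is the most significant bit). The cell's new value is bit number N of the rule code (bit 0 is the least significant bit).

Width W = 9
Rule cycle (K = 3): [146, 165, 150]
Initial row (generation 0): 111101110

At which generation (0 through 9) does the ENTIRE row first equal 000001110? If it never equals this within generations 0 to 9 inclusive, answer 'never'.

Gen 0: 111101110
Gen 1 (rule 146): 011000101
Gen 2 (rule 165): 000010111
Gen 3 (rule 150): 000110010
Gen 4 (rule 146): 001001101
Gen 5 (rule 165): 101000011
Gen 6 (rule 150): 101100100
Gen 7 (rule 146): 000011010
Gen 8 (rule 165): 111000110
Gen 9 (rule 150): 010101001

Answer: never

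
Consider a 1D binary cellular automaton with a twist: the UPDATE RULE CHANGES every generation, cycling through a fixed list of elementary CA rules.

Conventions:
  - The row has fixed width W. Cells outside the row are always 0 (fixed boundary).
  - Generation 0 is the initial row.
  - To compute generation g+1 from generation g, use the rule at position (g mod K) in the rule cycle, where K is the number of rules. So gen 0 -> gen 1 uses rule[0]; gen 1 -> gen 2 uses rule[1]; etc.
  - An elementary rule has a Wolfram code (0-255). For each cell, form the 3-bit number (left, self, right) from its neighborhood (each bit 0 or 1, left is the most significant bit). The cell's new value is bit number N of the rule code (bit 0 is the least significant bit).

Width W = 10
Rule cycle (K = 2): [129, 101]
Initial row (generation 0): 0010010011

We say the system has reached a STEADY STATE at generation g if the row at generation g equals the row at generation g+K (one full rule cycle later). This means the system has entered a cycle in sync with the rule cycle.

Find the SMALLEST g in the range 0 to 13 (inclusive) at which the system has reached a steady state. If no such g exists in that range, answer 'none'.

Gen 0: 0010010011
Gen 1 (rule 129): 1000000000
Gen 2 (rule 101): 1011111111
Gen 3 (rule 129): 0001111110
Gen 4 (rule 101): 1100000010
Gen 5 (rule 129): 0001111000
Gen 6 (rule 101): 1100001011
Gen 7 (rule 129): 0001100000
Gen 8 (rule 101): 1100101111
Gen 9 (rule 129): 0000000110
Gen 10 (rule 101): 1111110010
Gen 11 (rule 129): 0111100000
Gen 12 (rule 101): 0000101111
Gen 13 (rule 129): 1110000110
Gen 14 (rule 101): 0010110010
Gen 15 (rule 129): 1000000000

Answer: none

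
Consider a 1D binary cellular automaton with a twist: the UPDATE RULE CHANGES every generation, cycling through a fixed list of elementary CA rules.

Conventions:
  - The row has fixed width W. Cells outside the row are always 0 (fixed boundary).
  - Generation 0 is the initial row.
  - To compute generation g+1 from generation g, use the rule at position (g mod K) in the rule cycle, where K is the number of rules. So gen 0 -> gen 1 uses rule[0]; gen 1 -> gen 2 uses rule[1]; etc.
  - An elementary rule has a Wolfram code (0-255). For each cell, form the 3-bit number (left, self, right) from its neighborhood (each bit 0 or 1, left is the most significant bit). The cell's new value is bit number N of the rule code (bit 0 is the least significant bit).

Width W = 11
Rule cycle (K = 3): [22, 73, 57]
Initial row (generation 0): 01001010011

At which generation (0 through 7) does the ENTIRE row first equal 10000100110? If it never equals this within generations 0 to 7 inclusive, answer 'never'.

Gen 0: 01001010011
Gen 1 (rule 22): 11111011100
Gen 2 (rule 73): 10001010101
Gen 3 (rule 57): 01100101010
Gen 4 (rule 22): 10011101011
Gen 5 (rule 73): 00010100011
Gen 6 (rule 57): 11001011010
Gen 7 (rule 22): 00111000011

Answer: never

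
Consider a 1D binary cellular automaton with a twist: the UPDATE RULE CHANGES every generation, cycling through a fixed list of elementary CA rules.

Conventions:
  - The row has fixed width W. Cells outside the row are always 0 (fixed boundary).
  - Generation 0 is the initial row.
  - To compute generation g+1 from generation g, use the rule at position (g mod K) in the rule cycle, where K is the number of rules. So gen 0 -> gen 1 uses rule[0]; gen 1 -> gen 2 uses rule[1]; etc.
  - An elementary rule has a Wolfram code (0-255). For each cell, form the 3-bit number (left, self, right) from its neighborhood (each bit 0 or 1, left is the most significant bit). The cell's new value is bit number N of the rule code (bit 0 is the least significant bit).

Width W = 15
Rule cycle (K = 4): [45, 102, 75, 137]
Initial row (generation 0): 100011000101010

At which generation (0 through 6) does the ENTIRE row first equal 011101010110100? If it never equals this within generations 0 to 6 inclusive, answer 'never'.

Answer: never

Derivation:
Gen 0: 100011000101010
Gen 1 (rule 45): 101010010111110
Gen 2 (rule 102): 111110111000010
Gen 3 (rule 75): 100010101011100
Gen 4 (rule 137): 001000000011001
Gen 5 (rule 45): 101011111010001
Gen 6 (rule 102): 111100001110011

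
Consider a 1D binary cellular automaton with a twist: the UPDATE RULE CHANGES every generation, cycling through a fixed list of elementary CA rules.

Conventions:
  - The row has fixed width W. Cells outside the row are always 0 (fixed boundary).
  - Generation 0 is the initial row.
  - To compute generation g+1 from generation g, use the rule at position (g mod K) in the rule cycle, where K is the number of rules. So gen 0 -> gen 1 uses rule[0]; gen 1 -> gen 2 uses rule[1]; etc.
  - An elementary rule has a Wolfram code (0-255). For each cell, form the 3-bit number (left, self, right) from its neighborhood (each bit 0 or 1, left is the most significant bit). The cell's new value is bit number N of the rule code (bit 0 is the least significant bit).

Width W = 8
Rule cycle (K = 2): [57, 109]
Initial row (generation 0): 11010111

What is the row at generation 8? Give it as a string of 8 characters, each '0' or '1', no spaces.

Answer: 01111101

Derivation:
Gen 0: 11010111
Gen 1 (rule 57): 10101100
Gen 2 (rule 109): 11111101
Gen 3 (rule 57): 10000010
Gen 4 (rule 109): 10111010
Gen 5 (rule 57): 01100101
Gen 6 (rule 109): 01100111
Gen 7 (rule 57): 01010100
Gen 8 (rule 109): 01111101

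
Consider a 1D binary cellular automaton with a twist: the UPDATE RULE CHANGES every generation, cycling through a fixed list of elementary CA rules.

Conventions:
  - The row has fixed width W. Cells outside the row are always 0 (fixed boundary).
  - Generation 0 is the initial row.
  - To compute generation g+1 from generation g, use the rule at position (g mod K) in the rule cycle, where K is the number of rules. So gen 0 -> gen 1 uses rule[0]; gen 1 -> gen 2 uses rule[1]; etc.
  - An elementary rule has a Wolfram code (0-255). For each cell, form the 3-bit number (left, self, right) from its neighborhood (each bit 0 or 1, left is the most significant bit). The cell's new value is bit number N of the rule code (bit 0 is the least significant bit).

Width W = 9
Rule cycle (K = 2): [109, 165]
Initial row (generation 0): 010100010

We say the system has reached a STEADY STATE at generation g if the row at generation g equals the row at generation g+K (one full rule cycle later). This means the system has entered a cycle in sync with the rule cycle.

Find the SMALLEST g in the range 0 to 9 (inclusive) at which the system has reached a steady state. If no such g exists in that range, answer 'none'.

Gen 0: 010100010
Gen 1 (rule 109): 011101010
Gen 2 (rule 165): 001011110
Gen 3 (rule 109): 101110010
Gen 4 (rule 165): 110100010
Gen 5 (rule 109): 111101010
Gen 6 (rule 165): 011011110
Gen 7 (rule 109): 011110010
Gen 8 (rule 165): 001100010
Gen 9 (rule 109): 101101010
Gen 10 (rule 165): 110011110
Gen 11 (rule 109): 110010010

Answer: none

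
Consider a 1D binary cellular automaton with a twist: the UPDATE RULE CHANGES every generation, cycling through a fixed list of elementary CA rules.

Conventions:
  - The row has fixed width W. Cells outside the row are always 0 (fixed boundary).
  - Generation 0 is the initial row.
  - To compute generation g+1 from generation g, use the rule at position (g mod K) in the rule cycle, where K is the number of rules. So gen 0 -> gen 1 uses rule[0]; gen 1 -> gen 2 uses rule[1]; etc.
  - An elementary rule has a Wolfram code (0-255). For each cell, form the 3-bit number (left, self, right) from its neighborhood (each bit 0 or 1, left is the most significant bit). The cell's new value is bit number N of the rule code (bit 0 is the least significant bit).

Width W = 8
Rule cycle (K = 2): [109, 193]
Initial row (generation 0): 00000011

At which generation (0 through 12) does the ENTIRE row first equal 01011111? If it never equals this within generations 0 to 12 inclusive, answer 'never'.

Answer: 11

Derivation:
Gen 0: 00000011
Gen 1 (rule 109): 11111011
Gen 2 (rule 193): 01111001
Gen 3 (rule 109): 01001001
Gen 4 (rule 193): 00000000
Gen 5 (rule 109): 11111111
Gen 6 (rule 193): 01111111
Gen 7 (rule 109): 01000001
Gen 8 (rule 193): 00011100
Gen 9 (rule 109): 11010101
Gen 10 (rule 193): 01000000
Gen 11 (rule 109): 01011111
Gen 12 (rule 193): 00001111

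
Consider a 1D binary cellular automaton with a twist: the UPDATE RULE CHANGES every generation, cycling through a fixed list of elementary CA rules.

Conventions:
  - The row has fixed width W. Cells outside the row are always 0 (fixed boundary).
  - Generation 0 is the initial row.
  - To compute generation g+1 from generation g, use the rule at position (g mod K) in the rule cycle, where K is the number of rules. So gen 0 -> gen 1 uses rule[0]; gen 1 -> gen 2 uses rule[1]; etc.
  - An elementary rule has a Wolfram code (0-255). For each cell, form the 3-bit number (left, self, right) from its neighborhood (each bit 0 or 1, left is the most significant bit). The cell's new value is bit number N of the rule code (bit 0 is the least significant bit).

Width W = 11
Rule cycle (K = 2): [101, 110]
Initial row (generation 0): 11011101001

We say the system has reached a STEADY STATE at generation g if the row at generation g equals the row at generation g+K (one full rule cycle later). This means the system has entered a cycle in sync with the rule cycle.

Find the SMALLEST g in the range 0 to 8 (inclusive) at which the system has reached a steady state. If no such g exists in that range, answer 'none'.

Answer: none

Derivation:
Gen 0: 11011101001
Gen 1 (rule 101): 01100111001
Gen 2 (rule 110): 11101101011
Gen 3 (rule 101): 00110111101
Gen 4 (rule 110): 01111100111
Gen 5 (rule 101): 00000100001
Gen 6 (rule 110): 00001100011
Gen 7 (rule 101): 11100101001
Gen 8 (rule 110): 10101111011
Gen 9 (rule 101): 11110001101
Gen 10 (rule 110): 10010011111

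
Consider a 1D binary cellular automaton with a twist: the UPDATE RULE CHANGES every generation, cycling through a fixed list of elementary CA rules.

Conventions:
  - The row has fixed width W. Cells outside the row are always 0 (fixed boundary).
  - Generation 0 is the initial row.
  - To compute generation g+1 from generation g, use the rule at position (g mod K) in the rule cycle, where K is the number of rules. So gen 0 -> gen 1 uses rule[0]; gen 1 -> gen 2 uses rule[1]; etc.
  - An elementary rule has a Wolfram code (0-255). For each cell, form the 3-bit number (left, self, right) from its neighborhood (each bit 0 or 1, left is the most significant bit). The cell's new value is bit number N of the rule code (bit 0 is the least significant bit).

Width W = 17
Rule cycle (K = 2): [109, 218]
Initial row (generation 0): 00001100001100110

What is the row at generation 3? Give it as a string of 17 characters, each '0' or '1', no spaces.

Gen 0: 00001100001100110
Gen 1 (rule 109): 11101101101100110
Gen 2 (rule 218): 11101101101111111
Gen 3 (rule 109): 10111111111000001

Answer: 10111111111000001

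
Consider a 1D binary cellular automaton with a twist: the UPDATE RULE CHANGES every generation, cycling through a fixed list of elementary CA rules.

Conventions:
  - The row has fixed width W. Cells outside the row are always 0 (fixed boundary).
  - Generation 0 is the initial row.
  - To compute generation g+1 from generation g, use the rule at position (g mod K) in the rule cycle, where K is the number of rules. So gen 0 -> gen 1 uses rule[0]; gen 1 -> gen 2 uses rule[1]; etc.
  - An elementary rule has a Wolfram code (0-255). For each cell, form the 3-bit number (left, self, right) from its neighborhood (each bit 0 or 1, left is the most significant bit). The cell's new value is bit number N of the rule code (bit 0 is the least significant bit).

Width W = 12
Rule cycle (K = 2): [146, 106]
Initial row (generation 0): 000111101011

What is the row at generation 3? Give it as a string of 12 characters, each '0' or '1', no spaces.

Gen 0: 000111101011
Gen 1 (rule 146): 001011000000
Gen 2 (rule 106): 010111000000
Gen 3 (rule 146): 100010100000

Answer: 100010100000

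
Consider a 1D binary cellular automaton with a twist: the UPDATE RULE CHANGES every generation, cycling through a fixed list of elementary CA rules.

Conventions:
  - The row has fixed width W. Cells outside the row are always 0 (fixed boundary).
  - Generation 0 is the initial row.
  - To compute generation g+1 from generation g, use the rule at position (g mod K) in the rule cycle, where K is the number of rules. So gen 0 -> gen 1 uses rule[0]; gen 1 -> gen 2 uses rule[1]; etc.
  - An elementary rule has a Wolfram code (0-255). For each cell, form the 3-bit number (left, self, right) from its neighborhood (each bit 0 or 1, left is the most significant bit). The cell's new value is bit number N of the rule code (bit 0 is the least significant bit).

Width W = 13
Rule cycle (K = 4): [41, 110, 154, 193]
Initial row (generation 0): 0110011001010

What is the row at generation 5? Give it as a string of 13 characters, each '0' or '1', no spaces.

Gen 0: 0110011001010
Gen 1 (rule 41): 0100010000100
Gen 2 (rule 110): 1100110001100
Gen 3 (rule 154): 1011101011010
Gen 4 (rule 193): 0001100001000
Gen 5 (rule 41): 1101001100011

Answer: 1101001100011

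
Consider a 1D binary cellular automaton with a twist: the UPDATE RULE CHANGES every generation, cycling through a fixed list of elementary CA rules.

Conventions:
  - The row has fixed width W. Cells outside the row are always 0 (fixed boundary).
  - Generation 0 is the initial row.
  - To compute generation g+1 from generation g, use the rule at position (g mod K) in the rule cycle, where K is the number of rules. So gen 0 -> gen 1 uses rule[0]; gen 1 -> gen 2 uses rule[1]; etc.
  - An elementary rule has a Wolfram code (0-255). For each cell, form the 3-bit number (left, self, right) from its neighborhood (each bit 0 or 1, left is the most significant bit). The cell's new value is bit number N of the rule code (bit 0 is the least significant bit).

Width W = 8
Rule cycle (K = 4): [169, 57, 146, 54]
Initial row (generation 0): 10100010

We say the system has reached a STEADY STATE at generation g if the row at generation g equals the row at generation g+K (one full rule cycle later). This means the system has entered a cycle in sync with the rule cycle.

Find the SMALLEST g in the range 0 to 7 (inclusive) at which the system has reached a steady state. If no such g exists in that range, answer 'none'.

Gen 0: 10100010
Gen 1 (rule 169): 01001000
Gen 2 (rule 57): 00100111
Gen 3 (rule 146): 01011010
Gen 4 (rule 54): 11100111
Gen 5 (rule 169): 11000110
Gen 6 (rule 57): 10110101
Gen 7 (rule 146): 00000000
Gen 8 (rule 54): 00000000
Gen 9 (rule 169): 11111111
Gen 10 (rule 57): 10000000
Gen 11 (rule 146): 01000000

Answer: none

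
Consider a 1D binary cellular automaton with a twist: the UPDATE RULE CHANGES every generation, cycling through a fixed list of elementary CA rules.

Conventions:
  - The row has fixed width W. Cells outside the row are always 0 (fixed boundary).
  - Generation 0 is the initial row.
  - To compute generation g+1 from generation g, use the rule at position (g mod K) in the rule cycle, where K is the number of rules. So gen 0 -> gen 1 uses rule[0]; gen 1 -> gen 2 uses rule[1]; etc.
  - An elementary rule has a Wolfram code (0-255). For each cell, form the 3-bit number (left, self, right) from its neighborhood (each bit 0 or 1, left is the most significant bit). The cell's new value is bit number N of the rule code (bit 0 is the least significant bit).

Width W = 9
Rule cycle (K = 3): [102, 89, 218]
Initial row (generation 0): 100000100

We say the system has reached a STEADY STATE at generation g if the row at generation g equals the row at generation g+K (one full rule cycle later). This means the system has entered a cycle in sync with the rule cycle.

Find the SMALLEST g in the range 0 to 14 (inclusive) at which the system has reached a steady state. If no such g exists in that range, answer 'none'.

Gen 0: 100000100
Gen 1 (rule 102): 100001100
Gen 2 (rule 89): 011101111
Gen 3 (rule 218): 111101111
Gen 4 (rule 102): 000110001
Gen 5 (rule 89): 110111100
Gen 6 (rule 218): 110111110
Gen 7 (rule 102): 011000010
Gen 8 (rule 89): 011111001
Gen 9 (rule 218): 111111110
Gen 10 (rule 102): 000000010
Gen 11 (rule 89): 111111001
Gen 12 (rule 218): 111111110
Gen 13 (rule 102): 000000010
Gen 14 (rule 89): 111111001
Gen 15 (rule 218): 111111110
Gen 16 (rule 102): 000000010
Gen 17 (rule 89): 111111001

Answer: 9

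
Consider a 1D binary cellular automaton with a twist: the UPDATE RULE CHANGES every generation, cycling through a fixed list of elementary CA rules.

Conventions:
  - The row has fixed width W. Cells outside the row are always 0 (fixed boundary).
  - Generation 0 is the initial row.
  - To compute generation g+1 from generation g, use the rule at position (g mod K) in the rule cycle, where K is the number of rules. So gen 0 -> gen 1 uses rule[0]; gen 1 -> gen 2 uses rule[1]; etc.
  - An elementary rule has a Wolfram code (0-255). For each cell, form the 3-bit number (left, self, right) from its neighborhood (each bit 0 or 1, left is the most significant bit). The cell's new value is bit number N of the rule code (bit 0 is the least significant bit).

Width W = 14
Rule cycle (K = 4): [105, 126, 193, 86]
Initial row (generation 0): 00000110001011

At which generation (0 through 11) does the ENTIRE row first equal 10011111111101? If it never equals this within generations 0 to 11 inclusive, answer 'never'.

Answer: 2

Derivation:
Gen 0: 00000110001011
Gen 1 (rule 105): 11110110100111
Gen 2 (rule 126): 10011111111101
Gen 3 (rule 193): 00001111111100
Gen 4 (rule 86): 00010000000110
Gen 5 (rule 105): 11000111110110
Gen 6 (rule 126): 11101100011111
Gen 7 (rule 193): 01100101001111
Gen 8 (rule 86): 10111101110001
Gen 9 (rule 105): 01100111010100
Gen 10 (rule 126): 11111101111110
Gen 11 (rule 193): 01111100111110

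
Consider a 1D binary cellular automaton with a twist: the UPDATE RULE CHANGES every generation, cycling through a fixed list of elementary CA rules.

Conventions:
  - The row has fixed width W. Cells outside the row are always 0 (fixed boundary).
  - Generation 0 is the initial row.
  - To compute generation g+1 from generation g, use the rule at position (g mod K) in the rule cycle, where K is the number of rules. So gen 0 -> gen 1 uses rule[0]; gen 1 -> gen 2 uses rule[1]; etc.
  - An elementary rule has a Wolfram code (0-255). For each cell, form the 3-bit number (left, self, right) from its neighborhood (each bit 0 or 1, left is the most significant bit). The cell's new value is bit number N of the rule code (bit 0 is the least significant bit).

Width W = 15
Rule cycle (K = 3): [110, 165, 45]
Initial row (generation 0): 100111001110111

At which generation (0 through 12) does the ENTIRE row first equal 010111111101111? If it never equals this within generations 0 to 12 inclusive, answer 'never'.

Gen 0: 100111001110111
Gen 1 (rule 110): 101101011011101
Gen 2 (rule 165): 110011100101011
Gen 3 (rule 45): 100010000111110
Gen 4 (rule 110): 100110001100010
Gen 5 (rule 165): 100000100001010
Gen 6 (rule 45): 101110101101110
Gen 7 (rule 110): 111011111111010
Gen 8 (rule 165): 010101111110110
Gen 9 (rule 45): 011111000001100
Gen 10 (rule 110): 110001000011100
Gen 11 (rule 165): 000101011001001
Gen 12 (rule 45): 110111110001001

Answer: never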